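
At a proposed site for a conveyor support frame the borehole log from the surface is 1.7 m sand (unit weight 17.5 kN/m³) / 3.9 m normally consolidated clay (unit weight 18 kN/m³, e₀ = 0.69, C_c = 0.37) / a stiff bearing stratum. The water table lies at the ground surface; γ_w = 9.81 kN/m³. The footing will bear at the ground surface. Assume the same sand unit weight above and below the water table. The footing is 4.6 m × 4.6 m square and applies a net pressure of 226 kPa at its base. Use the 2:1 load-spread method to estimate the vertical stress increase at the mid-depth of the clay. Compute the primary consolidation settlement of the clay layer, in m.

Mid-depth of clay below the ground surface: z = 1.7 + 3.9/2 = 3.65 m.
Total vertical stress at mid-clay: σ_v = 17.5×1.7 + 18×1.95 = 64.85 kPa.
Pore pressure: u = 9.81×(3.65 − 0) = 35.806 kPa.
Initial effective stress: σ'_0 = σ_v − u = 64.85 − 35.806 = 29.044 kPa.
Stress increase at mid-clay by the 2:1 spreading method:
Δσ = qBL/((B+z)(L+z)) = 226×4.6×4.6/((4.6+3.65)(4.6+3.65)) = 70.261 kPa
Final effective stress: σ'_f = σ'_0 + Δσ = 29.044 + 70.261 = 99.305 kPa.
Normally consolidated clay, so the full stress increment lies on the virgin compression line:
S_c = C_c·H/(1+e₀)·log₁₀(σ'_f/σ'_0) = 0.37×3.9/(1+0.69)×log₁₀(99.305/29.044)
    = 0.85385 × 0.53391 = 0.4559 m

S_c ≈ 0.456 m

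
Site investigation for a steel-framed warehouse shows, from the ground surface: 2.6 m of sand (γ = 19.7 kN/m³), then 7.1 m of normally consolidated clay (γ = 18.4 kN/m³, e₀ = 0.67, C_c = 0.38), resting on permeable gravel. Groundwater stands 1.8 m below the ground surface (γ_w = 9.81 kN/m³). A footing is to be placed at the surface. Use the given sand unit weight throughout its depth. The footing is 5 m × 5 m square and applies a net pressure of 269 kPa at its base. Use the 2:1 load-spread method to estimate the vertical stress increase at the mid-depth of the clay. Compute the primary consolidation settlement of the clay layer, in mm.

Mid-depth of clay below the ground surface: z = 2.6 + 7.1/2 = 6.15 m.
Total vertical stress at mid-clay: σ_v = 19.7×2.6 + 18.4×3.55 = 116.54 kPa.
Pore pressure: u = 9.81×(6.15 − 1.8) = 42.673 kPa.
Initial effective stress: σ'_0 = σ_v − u = 116.54 − 42.673 = 73.867 kPa.
Stress increase at mid-clay by the 2:1 spreading method:
Δσ = qBL/((B+z)(L+z)) = 269×5×5/((5+6.15)(5+6.15)) = 54.093 kPa
Final effective stress: σ'_f = σ'_0 + Δσ = 73.867 + 54.093 = 127.96 kPa.
Normally consolidated clay, so the full stress increment lies on the virgin compression line:
S_c = C_c·H/(1+e₀)·log₁₀(σ'_f/σ'_0) = 0.38×7.1/(1+0.67)×log₁₀(127.96/73.867)
    = 1.6156 × 0.23862 = 0.3855 m

S_c ≈ 386 mm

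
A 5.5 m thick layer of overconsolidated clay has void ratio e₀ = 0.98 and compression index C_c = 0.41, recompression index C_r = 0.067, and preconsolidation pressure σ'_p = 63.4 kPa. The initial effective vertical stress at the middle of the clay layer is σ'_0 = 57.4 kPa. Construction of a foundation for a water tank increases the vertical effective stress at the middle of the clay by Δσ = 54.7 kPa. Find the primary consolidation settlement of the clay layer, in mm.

S_c ≈ 290 mm

Final effective stress: σ'_f = 57.4 + 54.7 = 112.1 kPa.
σ'_f = 112.1 > σ'_p = 63.4 kPa, so the stress path crosses the preconsolidation pressure — recompression up to σ'_p, then virgin compression beyond:
S_c = H/(1+e₀)·[C_r·log₁₀(σ'_p/σ'_0) + C_c·log₁₀(σ'_f/σ'_p)]
    = 5.5/1.98 × [0.067×log₁₀(63.4/57.4) + 0.41×log₁₀(112.1/63.4)]
    = 2.7778 × [0.0028929 + 0.10148] = 0.2899 m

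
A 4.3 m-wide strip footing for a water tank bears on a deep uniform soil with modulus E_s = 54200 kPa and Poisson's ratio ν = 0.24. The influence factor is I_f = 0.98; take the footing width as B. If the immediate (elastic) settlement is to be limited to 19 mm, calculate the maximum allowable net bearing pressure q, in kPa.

q ≈ 259 kPa

S_e = q·B·(1−ν²)/E_s · I_f  ⇒  q = S_e·E_s / (B·(1−ν²)·I_f).
q = 0.019 × 54200 / (4.3 × 0.9424 × 0.98) = 259.3 kPa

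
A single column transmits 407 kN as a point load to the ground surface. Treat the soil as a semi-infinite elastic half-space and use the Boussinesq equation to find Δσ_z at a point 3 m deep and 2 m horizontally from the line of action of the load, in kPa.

Boussinesq vertical stress below a point load on an elastic half-space:
Δσ_z = 3P/(2πz²) · [1 + (r/z)²]^(−5/2)
r/z = 2/3 = 0.66667; [1+(r/z)²]^(−5/2) = 0.39879.
Δσ_z = 3×407/(2π×3²) × 0.39879 = 21.592 × 0.39879 = 8.611 kPa

Δσ_z ≈ 8.61 kPa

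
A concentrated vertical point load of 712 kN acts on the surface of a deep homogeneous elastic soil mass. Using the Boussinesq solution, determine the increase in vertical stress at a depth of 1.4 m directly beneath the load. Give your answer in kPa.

Boussinesq vertical stress below a point load on an elastic half-space:
Δσ_z = 3P/(2πz²) · [1 + (r/z)²]^(−5/2)
r/z = 0/1.4 = 0; [1+(r/z)²]^(−5/2) = 1.
Δσ_z = 3×712/(2π×1.4²) × 1 = 173.45 × 1 = 173.4 kPa

Δσ_z ≈ 173 kPa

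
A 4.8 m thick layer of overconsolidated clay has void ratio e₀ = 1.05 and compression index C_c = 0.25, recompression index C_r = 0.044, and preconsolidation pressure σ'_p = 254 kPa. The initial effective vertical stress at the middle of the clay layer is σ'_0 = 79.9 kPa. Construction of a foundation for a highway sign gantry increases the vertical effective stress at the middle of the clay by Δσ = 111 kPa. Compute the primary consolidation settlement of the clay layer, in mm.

S_c ≈ 39 mm

Final effective stress: σ'_f = 79.9 + 111 = 190.9 kPa.
σ'_f = 190.9 ≤ σ'_p = 254 kPa, so the clay remains overconsolidated and only the recompression index applies:
S_c = C_r·H/(1+e₀)·log₁₀(σ'_f/σ'_0) = 0.044×4.8/2.05×log₁₀(190.9/79.9)
    = 0.10303 × 0.37826 = 0.03897 m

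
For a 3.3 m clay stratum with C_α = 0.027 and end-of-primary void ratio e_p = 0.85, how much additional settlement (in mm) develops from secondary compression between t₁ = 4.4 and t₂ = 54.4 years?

S_s ≈ 52.6 mm

Secondary compression: S_s = C_α·H/(1+e_p)·log₁₀(t₂/t₁)
S_s = 0.027×3.3/(1+0.85)×log₁₀(54.4/4.4)
    = 0.04816 × 1.092 = 0.0526 m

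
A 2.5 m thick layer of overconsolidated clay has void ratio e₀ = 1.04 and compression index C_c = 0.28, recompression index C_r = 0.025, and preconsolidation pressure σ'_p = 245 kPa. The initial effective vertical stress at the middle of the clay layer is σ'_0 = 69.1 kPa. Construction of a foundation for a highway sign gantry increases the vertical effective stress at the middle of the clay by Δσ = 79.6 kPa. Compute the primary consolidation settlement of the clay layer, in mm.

S_c ≈ 10.2 mm

Final effective stress: σ'_f = 69.1 + 79.6 = 148.7 kPa.
σ'_f = 148.7 ≤ σ'_p = 245 kPa, so the clay remains overconsolidated and only the recompression index applies:
S_c = C_r·H/(1+e₀)·log₁₀(σ'_f/σ'_0) = 0.025×2.5/2.04×log₁₀(148.7/69.1)
    = 0.030638 × 0.33283 = 0.0102 m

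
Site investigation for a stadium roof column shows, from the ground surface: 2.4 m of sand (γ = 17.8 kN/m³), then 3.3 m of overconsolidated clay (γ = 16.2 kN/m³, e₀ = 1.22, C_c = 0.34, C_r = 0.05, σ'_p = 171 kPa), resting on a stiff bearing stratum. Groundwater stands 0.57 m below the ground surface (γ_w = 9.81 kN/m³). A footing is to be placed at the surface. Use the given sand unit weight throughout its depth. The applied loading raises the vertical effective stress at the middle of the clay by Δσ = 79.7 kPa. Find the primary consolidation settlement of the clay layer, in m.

S_c ≈ 0.0381 m

Mid-depth of clay below the ground surface: z = 2.4 + 3.3/2 = 4.05 m.
Total vertical stress at mid-clay: σ_v = 17.8×2.4 + 16.2×1.65 = 69.45 kPa.
Pore pressure: u = 9.81×(4.05 − 0.57) = 34.139 kPa.
Initial effective stress: σ'_0 = σ_v − u = 69.45 − 34.139 = 35.311 kPa.
Final effective stress: σ'_f = 35.311 + 79.7 = 115.01 kPa.
σ'_f = 115.01 ≤ σ'_p = 171 kPa, so the clay remains overconsolidated and only the recompression index applies:
S_c = C_r·H/(1+e₀)·log₁₀(σ'_f/σ'_0) = 0.05×3.3/2.22×log₁₀(115.01/35.311)
    = 0.074325 × 0.51283 = 0.03812 m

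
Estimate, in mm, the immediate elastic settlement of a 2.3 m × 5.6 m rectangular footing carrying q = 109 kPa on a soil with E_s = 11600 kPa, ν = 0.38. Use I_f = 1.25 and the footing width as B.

Immediate (elastic) settlement: S_e = q·B·(1−ν²)/E_s · I_f.
S_e = 109 × 2.3 × (1 − 0.38²) / 11600 × 1.25
    = 109 × 2.3 × 0.8556 / 11600 × 1.25
    = 0.02311 m = 23.11 mm

S_e ≈ 23.1 mm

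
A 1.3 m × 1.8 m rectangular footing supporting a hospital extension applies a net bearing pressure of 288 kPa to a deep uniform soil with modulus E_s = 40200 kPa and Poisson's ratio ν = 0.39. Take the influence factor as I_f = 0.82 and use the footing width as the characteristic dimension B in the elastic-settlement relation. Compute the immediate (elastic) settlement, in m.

Immediate (elastic) settlement: S_e = q·B·(1−ν²)/E_s · I_f.
S_e = 288 × 1.3 × (1 − 0.39²) / 40200 × 0.82
    = 288 × 1.3 × 0.8479 / 40200 × 0.82
    = 0.006475 m

S_e ≈ 0.00648 m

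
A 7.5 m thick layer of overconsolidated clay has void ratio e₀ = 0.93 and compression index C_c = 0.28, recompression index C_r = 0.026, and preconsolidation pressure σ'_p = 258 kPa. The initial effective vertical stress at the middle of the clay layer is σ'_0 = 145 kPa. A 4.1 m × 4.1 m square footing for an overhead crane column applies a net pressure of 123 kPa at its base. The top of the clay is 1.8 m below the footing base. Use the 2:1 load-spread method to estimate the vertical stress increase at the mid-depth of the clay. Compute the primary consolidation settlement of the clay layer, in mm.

S_c ≈ 6.25 mm

Mid-depth of clay below the footing base: z = 1.8 + 7.5/2 = 5.55 m.
Stress increase at mid-clay by the 2:1 spreading method:
Δσ = qBL/((B+z)(L+z)) = 123×4.1×4.1/((4.1+5.55)(4.1+5.55)) = 22.203 kPa
Final effective stress: σ'_f = 145 + 22.203 = 167.2 kPa.
σ'_f = 167.2 ≤ σ'_p = 258 kPa, so the clay remains overconsolidated and only the recompression index applies:
S_c = C_r·H/(1+e₀)·log₁₀(σ'_f/σ'_0) = 0.026×7.5/1.93×log₁₀(167.2/145)
    = 0.10104 × 0.061868 = 0.006251 m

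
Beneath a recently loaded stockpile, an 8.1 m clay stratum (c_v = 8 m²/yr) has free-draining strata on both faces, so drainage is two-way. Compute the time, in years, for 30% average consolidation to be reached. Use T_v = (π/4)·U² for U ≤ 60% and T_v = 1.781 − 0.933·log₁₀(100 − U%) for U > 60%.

Drainage path length: H_d = H/2 = 4.05 m (double drainage).
U ≤ 60%: T_v = (π/4)·U² = (π/4)×0.3² = 0.070686.
t = T_v·H_d²/c_v = 0.070686×4.05²/8 = 0.1449 years.

t ≈ 0.145 years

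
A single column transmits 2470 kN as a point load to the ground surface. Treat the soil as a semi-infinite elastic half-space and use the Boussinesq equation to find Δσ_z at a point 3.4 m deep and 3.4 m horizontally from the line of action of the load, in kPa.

Δσ_z ≈ 18 kPa

Boussinesq vertical stress below a point load on an elastic half-space:
Δσ_z = 3P/(2πz²) · [1 + (r/z)²]^(−5/2)
r/z = 3.4/3.4 = 1; [1+(r/z)²]^(−5/2) = 0.17678.
Δσ_z = 3×2470/(2π×3.4²) × 0.17678 = 102.02 × 0.17678 = 18.04 kPa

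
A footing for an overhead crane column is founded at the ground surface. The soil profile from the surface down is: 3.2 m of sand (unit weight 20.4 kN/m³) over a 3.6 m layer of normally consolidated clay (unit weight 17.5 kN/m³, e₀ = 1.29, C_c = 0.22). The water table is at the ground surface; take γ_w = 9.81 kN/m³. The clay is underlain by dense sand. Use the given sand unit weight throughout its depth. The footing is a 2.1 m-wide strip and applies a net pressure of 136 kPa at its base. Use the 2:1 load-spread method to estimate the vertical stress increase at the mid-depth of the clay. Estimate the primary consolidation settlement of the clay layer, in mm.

Mid-depth of clay below the ground surface: z = 3.2 + 3.6/2 = 5 m.
Total vertical stress at mid-clay: σ_v = 20.4×3.2 + 17.5×1.8 = 96.78 kPa.
Pore pressure: u = 9.81×(5 − 0) = 49.05 kPa.
Initial effective stress: σ'_0 = σ_v − u = 96.78 − 49.05 = 47.73 kPa.
Stress increase at mid-clay by the 2:1 spreading method:
Δσ = qB/(B+z) = 136×2.1/(2.1+5) = 40.225 kPa
Final effective stress: σ'_f = σ'_0 + Δσ = 47.73 + 40.225 = 87.955 kPa.
Normally consolidated clay, so the full stress increment lies on the virgin compression line:
S_c = C_c·H/(1+e₀)·log₁₀(σ'_f/σ'_0) = 0.22×3.6/(1+1.29)×log₁₀(87.955/47.73)
    = 0.34585 × 0.26547 = 0.09181 m

S_c ≈ 91.8 mm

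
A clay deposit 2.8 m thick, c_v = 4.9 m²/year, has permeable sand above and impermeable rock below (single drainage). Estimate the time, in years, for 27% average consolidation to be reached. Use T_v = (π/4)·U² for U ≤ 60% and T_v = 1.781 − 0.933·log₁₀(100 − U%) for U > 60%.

t ≈ 0.0916 years

Drainage path length: H_d = H = 2.8 m (single drainage).
U ≤ 60%: T_v = (π/4)·U² = (π/4)×0.27² = 0.057256.
t = T_v·H_d²/c_v = 0.057256×2.8²/4.9 = 0.09161 years.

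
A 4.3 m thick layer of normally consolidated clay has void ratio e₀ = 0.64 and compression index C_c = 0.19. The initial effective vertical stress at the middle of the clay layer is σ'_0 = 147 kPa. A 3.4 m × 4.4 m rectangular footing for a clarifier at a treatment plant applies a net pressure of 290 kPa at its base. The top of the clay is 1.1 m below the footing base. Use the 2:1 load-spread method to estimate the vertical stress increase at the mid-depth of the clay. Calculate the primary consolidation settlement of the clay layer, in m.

Mid-depth of clay below the footing base: z = 1.1 + 4.3/2 = 3.25 m.
Stress increase at mid-clay by the 2:1 spreading method:
Δσ = qBL/((B+z)(L+z)) = 290×3.4×4.4/((3.4+3.25)(4.4+3.25)) = 85.28 kPa
Final effective stress: σ'_f = σ'_0 + Δσ = 147 + 85.28 = 232.28 kPa.
Normally consolidated clay, so the full stress increment lies on the virgin compression line:
S_c = C_c·H/(1+e₀)·log₁₀(σ'_f/σ'_0) = 0.19×4.3/(1+0.64)×log₁₀(232.28/147)
    = 0.49817 × 0.19869 = 0.09898 m

S_c ≈ 0.099 m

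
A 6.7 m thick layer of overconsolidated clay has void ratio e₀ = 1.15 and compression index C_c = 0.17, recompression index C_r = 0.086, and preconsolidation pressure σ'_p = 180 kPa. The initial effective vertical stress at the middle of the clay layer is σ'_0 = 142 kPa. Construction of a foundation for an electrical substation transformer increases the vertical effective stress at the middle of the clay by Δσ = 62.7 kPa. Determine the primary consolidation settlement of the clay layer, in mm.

Final effective stress: σ'_f = 142 + 62.7 = 204.7 kPa.
σ'_f = 204.7 > σ'_p = 180 kPa, so the stress path crosses the preconsolidation pressure — recompression up to σ'_p, then virgin compression beyond:
S_c = H/(1+e₀)·[C_r·log₁₀(σ'_p/σ'_0) + C_c·log₁₀(σ'_f/σ'_p)]
    = 6.7/2.15 × [0.086×log₁₀(180/142) + 0.17×log₁₀(204.7/180)]
    = 3.1163 × [0.0088566 + 0.0094937] = 0.05719 m

S_c ≈ 57.2 mm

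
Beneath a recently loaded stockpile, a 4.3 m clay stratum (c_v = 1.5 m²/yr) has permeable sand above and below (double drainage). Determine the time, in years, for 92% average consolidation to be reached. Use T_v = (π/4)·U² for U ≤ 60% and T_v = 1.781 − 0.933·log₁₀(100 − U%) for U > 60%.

t ≈ 2.89 years

Drainage path length: H_d = H/2 = 2.15 m (double drainage).
U > 60%: T_v = 1.781 − 0.933·log₁₀(100 − 92) = 0.93842.
t = T_v·H_d²/c_v = 0.93842×2.15²/1.5 = 2.892 years.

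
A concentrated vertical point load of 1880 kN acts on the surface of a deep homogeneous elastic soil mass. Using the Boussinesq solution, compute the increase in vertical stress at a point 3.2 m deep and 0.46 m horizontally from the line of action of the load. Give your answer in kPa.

Δσ_z ≈ 83.3 kPa

Boussinesq vertical stress below a point load on an elastic half-space:
Δσ_z = 3P/(2πz²) · [1 + (r/z)²]^(−5/2)
r/z = 0.46/3.2 = 0.14375; [1+(r/z)²]^(−5/2) = 0.95015.
Δσ_z = 3×1880/(2π×3.2²) × 0.95015 = 87.66 × 0.95015 = 83.29 kPa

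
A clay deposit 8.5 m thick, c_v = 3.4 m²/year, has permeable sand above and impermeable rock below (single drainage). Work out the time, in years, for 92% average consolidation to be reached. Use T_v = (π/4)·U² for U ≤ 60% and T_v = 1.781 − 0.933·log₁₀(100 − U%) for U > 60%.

t ≈ 19.9 years

Drainage path length: H_d = H = 8.5 m (single drainage).
U > 60%: T_v = 1.781 − 0.933·log₁₀(100 − 92) = 0.93842.
t = T_v·H_d²/c_v = 0.93842×8.5²/3.4 = 19.94 years.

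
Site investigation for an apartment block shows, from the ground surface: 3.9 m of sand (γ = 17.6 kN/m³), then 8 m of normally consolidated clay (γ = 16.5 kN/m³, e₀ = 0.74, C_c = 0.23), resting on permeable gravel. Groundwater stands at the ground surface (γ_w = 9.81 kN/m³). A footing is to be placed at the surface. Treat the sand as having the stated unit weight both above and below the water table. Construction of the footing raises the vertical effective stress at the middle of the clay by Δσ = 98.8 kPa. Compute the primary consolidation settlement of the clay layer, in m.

Mid-depth of clay below the ground surface: z = 3.9 + 8/2 = 7.9 m.
Total vertical stress at mid-clay: σ_v = 17.6×3.9 + 16.5×4 = 134.64 kPa.
Pore pressure: u = 9.81×(7.9 − 0) = 77.499 kPa.
Initial effective stress: σ'_0 = σ_v − u = 134.64 − 77.499 = 57.141 kPa.
Final effective stress: σ'_f = σ'_0 + Δσ = 57.141 + 98.8 = 155.94 kPa.
Normally consolidated clay, so the full stress increment lies on the virgin compression line:
S_c = C_c·H/(1+e₀)·log₁₀(σ'_f/σ'_0) = 0.23×8/(1+0.74)×log₁₀(155.94/57.141)
    = 1.0575 × 0.43601 = 0.4611 m

S_c ≈ 0.461 m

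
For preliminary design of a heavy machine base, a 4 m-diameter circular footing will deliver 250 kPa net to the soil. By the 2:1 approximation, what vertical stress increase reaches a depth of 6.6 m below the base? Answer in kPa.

Δσ_z ≈ 35.6 kPa

By the 2:1 method the load spreads at 1 horizontal : 2 vertical, so at depth z the loaded area has grown by z in each plan dimension:
Δσ ≈ qD²/(D+z)² = 250×4²/(4+6.6)² = 35.6 kPa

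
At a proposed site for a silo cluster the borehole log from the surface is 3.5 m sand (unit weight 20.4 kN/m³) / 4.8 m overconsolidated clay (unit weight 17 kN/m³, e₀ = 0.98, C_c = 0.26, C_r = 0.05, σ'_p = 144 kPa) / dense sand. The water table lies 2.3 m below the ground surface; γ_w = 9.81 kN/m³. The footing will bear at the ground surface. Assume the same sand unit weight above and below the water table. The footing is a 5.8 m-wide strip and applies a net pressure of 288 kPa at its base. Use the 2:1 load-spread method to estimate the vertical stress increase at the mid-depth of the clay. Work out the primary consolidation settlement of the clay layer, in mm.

S_c ≈ 149 mm

Mid-depth of clay below the ground surface: z = 3.5 + 4.8/2 = 5.9 m.
Total vertical stress at mid-clay: σ_v = 20.4×3.5 + 17×2.4 = 112.2 kPa.
Pore pressure: u = 9.81×(5.9 − 2.3) = 35.316 kPa.
Initial effective stress: σ'_0 = σ_v − u = 112.2 − 35.316 = 76.884 kPa.
Stress increase at mid-clay by the 2:1 spreading method:
Δσ = qB/(B+z) = 288×5.8/(5.8+5.9) = 142.77 kPa
Final effective stress: σ'_f = 76.884 + 142.77 = 219.65 kPa.
σ'_f = 219.65 > σ'_p = 144 kPa, so the stress path crosses the preconsolidation pressure — recompression up to σ'_p, then virgin compression beyond:
S_c = H/(1+e₀)·[C_r·log₁₀(σ'_p/σ'_0) + C_c·log₁₀(σ'_f/σ'_p)]
    = 4.8/1.98 × [0.05×log₁₀(144/76.884) + 0.26×log₁₀(219.65/144)]
    = 2.4242 × [0.013626 + 0.047676] = 0.1486 m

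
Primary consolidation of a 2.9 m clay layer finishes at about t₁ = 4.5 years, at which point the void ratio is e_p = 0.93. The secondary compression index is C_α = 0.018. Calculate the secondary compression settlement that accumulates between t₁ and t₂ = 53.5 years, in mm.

Secondary compression: S_s = C_α·H/(1+e_p)·log₁₀(t₂/t₁)
S_s = 0.018×2.9/(1+0.93)×log₁₀(53.5/4.5)
    = 0.02705 × 1.075 = 0.02908 m

S_s ≈ 29.1 mm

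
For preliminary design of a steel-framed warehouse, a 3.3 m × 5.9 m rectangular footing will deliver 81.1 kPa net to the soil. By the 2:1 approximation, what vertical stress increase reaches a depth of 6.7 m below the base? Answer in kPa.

Δσ_z ≈ 12.5 kPa

By the 2:1 method the load spreads at 1 horizontal : 2 vertical, so at depth z the loaded area has grown by z in each plan dimension:
Δσ = qBL/((B+z)(L+z)) = 81.1×3.3×5.9/((3.3+6.7)(5.9+6.7)) = 12.532 kPa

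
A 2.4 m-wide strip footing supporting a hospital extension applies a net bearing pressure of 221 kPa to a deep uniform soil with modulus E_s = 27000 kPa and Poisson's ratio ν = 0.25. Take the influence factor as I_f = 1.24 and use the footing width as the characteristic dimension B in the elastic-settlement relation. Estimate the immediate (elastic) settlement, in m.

S_e ≈ 0.0228 m

Immediate (elastic) settlement: S_e = q·B·(1−ν²)/E_s · I_f.
S_e = 221 × 2.4 × (1 − 0.25²) / 27000 × 1.24
    = 221 × 2.4 × 0.9375 / 27000 × 1.24
    = 0.02284 m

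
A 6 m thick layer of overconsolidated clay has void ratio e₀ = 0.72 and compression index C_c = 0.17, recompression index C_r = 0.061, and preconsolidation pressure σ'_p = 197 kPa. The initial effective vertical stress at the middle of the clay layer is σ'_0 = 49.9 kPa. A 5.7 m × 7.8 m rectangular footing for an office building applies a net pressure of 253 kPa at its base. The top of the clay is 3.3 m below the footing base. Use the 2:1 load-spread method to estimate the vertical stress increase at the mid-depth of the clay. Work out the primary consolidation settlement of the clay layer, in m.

Mid-depth of clay below the footing base: z = 3.3 + 6/2 = 6.3 m.
Stress increase at mid-clay by the 2:1 spreading method:
Δσ = qBL/((B+z)(L+z)) = 253×5.7×7.8/((5.7+6.3)(7.8+6.3)) = 66.48 kPa
Final effective stress: σ'_f = 49.9 + 66.48 = 116.38 kPa.
σ'_f = 116.38 ≤ σ'_p = 197 kPa, so the clay remains overconsolidated and only the recompression index applies:
S_c = C_r·H/(1+e₀)·log₁₀(σ'_f/σ'_0) = 0.061×6/1.72×log₁₀(116.38/49.9)
    = 0.21279 × 0.36778 = 0.07826 m

S_c ≈ 0.0783 m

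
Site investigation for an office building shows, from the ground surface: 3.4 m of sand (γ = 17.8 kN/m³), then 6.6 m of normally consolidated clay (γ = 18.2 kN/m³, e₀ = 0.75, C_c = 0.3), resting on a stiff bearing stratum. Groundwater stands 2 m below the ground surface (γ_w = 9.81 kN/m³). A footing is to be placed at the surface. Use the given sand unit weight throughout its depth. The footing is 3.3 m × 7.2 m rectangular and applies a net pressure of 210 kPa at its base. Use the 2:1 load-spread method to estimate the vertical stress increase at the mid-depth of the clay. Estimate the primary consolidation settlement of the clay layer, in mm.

Mid-depth of clay below the ground surface: z = 3.4 + 6.6/2 = 6.7 m.
Total vertical stress at mid-clay: σ_v = 17.8×3.4 + 18.2×3.3 = 120.58 kPa.
Pore pressure: u = 9.81×(6.7 − 2) = 46.107 kPa.
Initial effective stress: σ'_0 = σ_v − u = 120.58 − 46.107 = 74.473 kPa.
Stress increase at mid-clay by the 2:1 spreading method:
Δσ = qBL/((B+z)(L+z)) = 210×3.3×7.2/((3.3+6.7)(7.2+6.7)) = 35.896 kPa
Final effective stress: σ'_f = σ'_0 + Δσ = 74.473 + 35.896 = 110.37 kPa.
Normally consolidated clay, so the full stress increment lies on the virgin compression line:
S_c = C_c·H/(1+e₀)·log₁₀(σ'_f/σ'_0) = 0.3×6.6/(1+0.75)×log₁₀(110.37/74.473)
    = 1.1314 × 0.17085 = 0.1933 m

S_c ≈ 193 mm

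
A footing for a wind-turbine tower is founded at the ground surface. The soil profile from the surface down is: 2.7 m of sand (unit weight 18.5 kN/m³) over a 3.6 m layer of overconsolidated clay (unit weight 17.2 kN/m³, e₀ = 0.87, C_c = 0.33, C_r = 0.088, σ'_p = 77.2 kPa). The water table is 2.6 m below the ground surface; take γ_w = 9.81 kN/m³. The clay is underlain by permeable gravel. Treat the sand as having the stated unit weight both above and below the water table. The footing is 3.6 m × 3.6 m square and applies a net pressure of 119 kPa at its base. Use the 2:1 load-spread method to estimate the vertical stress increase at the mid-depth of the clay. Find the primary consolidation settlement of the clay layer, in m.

S_c ≈ 0.0449 m

Mid-depth of clay below the ground surface: z = 2.7 + 3.6/2 = 4.5 m.
Total vertical stress at mid-clay: σ_v = 18.5×2.7 + 17.2×1.8 = 80.91 kPa.
Pore pressure: u = 9.81×(4.5 − 2.6) = 18.639 kPa.
Initial effective stress: σ'_0 = σ_v − u = 80.91 − 18.639 = 62.271 kPa.
Stress increase at mid-clay by the 2:1 spreading method:
Δσ = qBL/((B+z)(L+z)) = 119×3.6×3.6/((3.6+4.5)(3.6+4.5)) = 23.506 kPa
Final effective stress: σ'_f = 62.271 + 23.506 = 85.777 kPa.
σ'_f = 85.777 > σ'_p = 77.2 kPa, so the stress path crosses the preconsolidation pressure — recompression up to σ'_p, then virgin compression beyond:
S_c = H/(1+e₀)·[C_r·log₁₀(σ'_p/σ'_0) + C_c·log₁₀(σ'_f/σ'_p)]
    = 3.6/1.87 × [0.088×log₁₀(77.2/62.271) + 0.33×log₁₀(85.777/77.2)]
    = 1.9251 × [0.0082132 + 0.015099] = 0.04488 m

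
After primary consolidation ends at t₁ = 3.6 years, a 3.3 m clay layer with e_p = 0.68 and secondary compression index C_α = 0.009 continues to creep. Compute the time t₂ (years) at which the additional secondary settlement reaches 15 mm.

t₂ ≈ 25.4 years

S_s = C_α·H/(1+e_p)·log₁₀(t₂/t₁) ⇒ log₁₀(t₂/t₁) = S_s·(1+e_p)/(C_α·H).
log₁₀(t₂/t₁) = 0.015 × (1+0.68) / (0.009×3.3) = 0.8485
t₂ = t₁ × 10^0.8485 = 3.6 × 7.055 = 25.4 years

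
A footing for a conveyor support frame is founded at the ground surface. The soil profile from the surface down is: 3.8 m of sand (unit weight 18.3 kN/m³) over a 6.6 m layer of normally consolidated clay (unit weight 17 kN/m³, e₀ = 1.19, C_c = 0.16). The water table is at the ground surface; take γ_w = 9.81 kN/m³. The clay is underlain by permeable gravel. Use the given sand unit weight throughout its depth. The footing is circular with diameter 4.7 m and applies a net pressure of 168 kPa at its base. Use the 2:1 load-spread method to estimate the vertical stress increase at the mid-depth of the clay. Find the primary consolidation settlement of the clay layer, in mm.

S_c ≈ 81.5 mm

Mid-depth of clay below the ground surface: z = 3.8 + 6.6/2 = 7.1 m.
Total vertical stress at mid-clay: σ_v = 18.3×3.8 + 17×3.3 = 125.64 kPa.
Pore pressure: u = 9.81×(7.1 − 0) = 69.651 kPa.
Initial effective stress: σ'_0 = σ_v − u = 125.64 − 69.651 = 55.989 kPa.
Stress increase at mid-clay by the 2:1 spreading method:
Δσ ≈ qD²/(D+z)² = 168×4.7²/(4.7+7.1)² = 26.653 kPa
Final effective stress: σ'_f = σ'_0 + Δσ = 55.989 + 26.653 = 82.642 kPa.
Normally consolidated clay, so the full stress increment lies on the virgin compression line:
S_c = C_c·H/(1+e₀)·log₁₀(σ'_f/σ'_0) = 0.16×6.6/(1+1.19)×log₁₀(82.642/55.989)
    = 0.48219 × 0.1691 = 0.08154 m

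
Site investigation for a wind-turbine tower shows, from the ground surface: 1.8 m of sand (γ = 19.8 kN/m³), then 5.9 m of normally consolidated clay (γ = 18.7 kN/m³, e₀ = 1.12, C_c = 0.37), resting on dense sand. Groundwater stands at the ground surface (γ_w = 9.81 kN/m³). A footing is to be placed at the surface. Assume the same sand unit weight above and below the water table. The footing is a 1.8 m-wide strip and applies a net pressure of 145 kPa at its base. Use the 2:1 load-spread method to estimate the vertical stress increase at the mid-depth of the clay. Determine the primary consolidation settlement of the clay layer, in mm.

Mid-depth of clay below the ground surface: z = 1.8 + 5.9/2 = 4.75 m.
Total vertical stress at mid-clay: σ_v = 19.8×1.8 + 18.7×2.95 = 90.805 kPa.
Pore pressure: u = 9.81×(4.75 − 0) = 46.598 kPa.
Initial effective stress: σ'_0 = σ_v − u = 90.805 − 46.598 = 44.207 kPa.
Stress increase at mid-clay by the 2:1 spreading method:
Δσ = qB/(B+z) = 145×1.8/(1.8+4.75) = 39.847 kPa
Final effective stress: σ'_f = σ'_0 + Δσ = 44.207 + 39.847 = 84.054 kPa.
Normally consolidated clay, so the full stress increment lies on the virgin compression line:
S_c = C_c·H/(1+e₀)·log₁₀(σ'_f/σ'_0) = 0.37×5.9/(1+1.12)×log₁₀(84.054/44.207)
    = 1.0297 × 0.27907 = 0.2874 m

S_c ≈ 287 mm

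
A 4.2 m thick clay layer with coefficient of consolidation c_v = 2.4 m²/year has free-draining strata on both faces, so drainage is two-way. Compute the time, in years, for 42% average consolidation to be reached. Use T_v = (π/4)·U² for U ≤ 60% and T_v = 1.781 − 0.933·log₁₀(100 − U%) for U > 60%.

t ≈ 0.255 years

Drainage path length: H_d = H/2 = 2.1 m (double drainage).
U ≤ 60%: T_v = (π/4)·U² = (π/4)×0.42² = 0.13854.
t = T_v·H_d²/c_v = 0.13854×2.1²/2.4 = 0.2546 years.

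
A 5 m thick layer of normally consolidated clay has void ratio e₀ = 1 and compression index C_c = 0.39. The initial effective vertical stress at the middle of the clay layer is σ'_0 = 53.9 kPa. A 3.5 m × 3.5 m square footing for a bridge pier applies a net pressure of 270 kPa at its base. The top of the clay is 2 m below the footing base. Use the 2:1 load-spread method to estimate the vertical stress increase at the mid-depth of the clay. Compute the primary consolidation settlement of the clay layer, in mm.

Mid-depth of clay below the footing base: z = 2 + 5/2 = 4.5 m.
Stress increase at mid-clay by the 2:1 spreading method:
Δσ = qBL/((B+z)(L+z)) = 270×3.5×3.5/((3.5+4.5)(3.5+4.5)) = 51.68 kPa
Final effective stress: σ'_f = σ'_0 + Δσ = 53.9 + 51.68 = 105.58 kPa.
Normally consolidated clay, so the full stress increment lies on the virgin compression line:
S_c = C_c·H/(1+e₀)·log₁₀(σ'_f/σ'_0) = 0.39×5/(1+1)×log₁₀(105.58/53.9)
    = 0.975 × 0.29199 = 0.2847 m

S_c ≈ 285 mm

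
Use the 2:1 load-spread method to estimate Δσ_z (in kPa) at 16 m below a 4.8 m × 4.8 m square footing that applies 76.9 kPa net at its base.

Δσ_z ≈ 4.1 kPa

By the 2:1 method the load spreads at 1 horizontal : 2 vertical, so at depth z the loaded area has grown by z in each plan dimension:
Δσ = qBL/((B+z)(L+z)) = 76.9×4.8×4.8/((4.8+16)(4.8+16)) = 4.0953 kPa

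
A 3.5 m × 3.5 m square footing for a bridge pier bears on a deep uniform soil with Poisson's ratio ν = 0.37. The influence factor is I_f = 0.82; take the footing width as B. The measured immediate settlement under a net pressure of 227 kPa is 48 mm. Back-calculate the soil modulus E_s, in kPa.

S_e = q·B·(1−ν²)/E_s · I_f  ⇒  E_s = q·B·(1−ν²)·I_f / S_e.
E_s = 227 × 3.5 × 0.8631 × 0.82 / 0.048 = 11710 kPa

E_s ≈ 11700 kPa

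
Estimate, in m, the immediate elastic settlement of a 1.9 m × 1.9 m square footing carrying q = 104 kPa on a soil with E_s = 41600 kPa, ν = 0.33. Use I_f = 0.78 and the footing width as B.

S_e ≈ 0.0033 m

Immediate (elastic) settlement: S_e = q·B·(1−ν²)/E_s · I_f.
S_e = 104 × 1.9 × (1 − 0.33²) / 41600 × 0.78
    = 104 × 1.9 × 0.8911 / 41600 × 0.78
    = 0.003302 m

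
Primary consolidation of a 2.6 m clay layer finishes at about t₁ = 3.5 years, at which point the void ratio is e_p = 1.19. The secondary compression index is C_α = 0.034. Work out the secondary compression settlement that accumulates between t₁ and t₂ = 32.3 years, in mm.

Secondary compression: S_s = C_α·H/(1+e_p)·log₁₀(t₂/t₁)
S_s = 0.034×2.6/(1+1.19)×log₁₀(32.3/3.5)
    = 0.04037 × 0.9651 = 0.03896 m

S_s ≈ 39 mm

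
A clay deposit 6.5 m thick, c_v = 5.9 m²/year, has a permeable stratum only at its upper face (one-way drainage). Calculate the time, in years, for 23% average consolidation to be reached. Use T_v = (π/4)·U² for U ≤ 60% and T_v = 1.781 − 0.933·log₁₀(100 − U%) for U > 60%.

Drainage path length: H_d = H = 6.5 m (single drainage).
U ≤ 60%: T_v = (π/4)·U² = (π/4)×0.23² = 0.041548.
t = T_v·H_d²/c_v = 0.041548×6.5²/5.9 = 0.2975 years.

t ≈ 0.298 years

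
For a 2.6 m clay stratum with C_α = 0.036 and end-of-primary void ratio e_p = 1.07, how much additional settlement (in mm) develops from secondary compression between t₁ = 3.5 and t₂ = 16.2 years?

S_s ≈ 30.1 mm

Secondary compression: S_s = C_α·H/(1+e_p)·log₁₀(t₂/t₁)
S_s = 0.036×2.6/(1+1.07)×log₁₀(16.2/3.5)
    = 0.04522 × 0.6654 = 0.03009 m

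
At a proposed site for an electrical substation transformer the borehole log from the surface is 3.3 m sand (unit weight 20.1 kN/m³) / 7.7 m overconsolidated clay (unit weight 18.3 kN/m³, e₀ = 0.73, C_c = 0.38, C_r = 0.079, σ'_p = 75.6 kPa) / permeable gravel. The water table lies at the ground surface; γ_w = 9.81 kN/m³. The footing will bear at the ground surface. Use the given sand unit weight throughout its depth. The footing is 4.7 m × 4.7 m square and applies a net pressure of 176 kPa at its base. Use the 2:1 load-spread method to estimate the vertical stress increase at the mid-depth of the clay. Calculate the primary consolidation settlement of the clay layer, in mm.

Mid-depth of clay below the ground surface: z = 3.3 + 7.7/2 = 7.15 m.
Total vertical stress at mid-clay: σ_v = 20.1×3.3 + 18.3×3.85 = 136.78 kPa.
Pore pressure: u = 9.81×(7.15 − 0) = 70.142 kPa.
Initial effective stress: σ'_0 = σ_v − u = 136.78 − 70.142 = 66.638 kPa.
Stress increase at mid-clay by the 2:1 spreading method:
Δσ = qBL/((B+z)(L+z)) = 176×4.7×4.7/((4.7+7.15)(4.7+7.15)) = 27.687 kPa
Final effective stress: σ'_f = 66.638 + 27.687 = 94.325 kPa.
σ'_f = 94.325 > σ'_p = 75.6 kPa, so the stress path crosses the preconsolidation pressure — recompression up to σ'_p, then virgin compression beyond:
S_c = H/(1+e₀)·[C_r·log₁₀(σ'_p/σ'_0) + C_c·log₁₀(σ'_f/σ'_p)]
    = 7.7/1.73 × [0.079×log₁₀(75.6/66.638) + 0.38×log₁₀(94.325/75.6)]
    = 4.4509 × [0.0043292 + 0.03652] = 0.1818 m

S_c ≈ 182 mm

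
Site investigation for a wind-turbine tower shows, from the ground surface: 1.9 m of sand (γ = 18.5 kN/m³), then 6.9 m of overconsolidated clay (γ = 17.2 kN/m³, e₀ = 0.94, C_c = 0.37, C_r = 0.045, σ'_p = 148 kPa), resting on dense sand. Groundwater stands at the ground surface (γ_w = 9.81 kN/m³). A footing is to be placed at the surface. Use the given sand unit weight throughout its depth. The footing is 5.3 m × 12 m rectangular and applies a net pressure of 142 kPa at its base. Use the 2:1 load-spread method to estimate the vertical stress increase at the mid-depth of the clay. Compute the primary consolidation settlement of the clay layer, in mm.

S_c ≈ 53.6 mm

Mid-depth of clay below the ground surface: z = 1.9 + 6.9/2 = 5.35 m.
Total vertical stress at mid-clay: σ_v = 18.5×1.9 + 17.2×3.45 = 94.49 kPa.
Pore pressure: u = 9.81×(5.35 − 0) = 52.483 kPa.
Initial effective stress: σ'_0 = σ_v − u = 94.49 − 52.483 = 42.007 kPa.
Stress increase at mid-clay by the 2:1 spreading method:
Δσ = qBL/((B+z)(L+z)) = 142×5.3×12/((5.3+5.35)(12+5.35)) = 48.876 kPa
Final effective stress: σ'_f = 42.007 + 48.876 = 90.883 kPa.
σ'_f = 90.883 ≤ σ'_p = 148 kPa, so the clay remains overconsolidated and only the recompression index applies:
S_c = C_r·H/(1+e₀)·log₁₀(σ'_f/σ'_0) = 0.045×6.9/1.94×log₁₀(90.883/42.007)
    = 0.16005 × 0.33516 = 0.05364 m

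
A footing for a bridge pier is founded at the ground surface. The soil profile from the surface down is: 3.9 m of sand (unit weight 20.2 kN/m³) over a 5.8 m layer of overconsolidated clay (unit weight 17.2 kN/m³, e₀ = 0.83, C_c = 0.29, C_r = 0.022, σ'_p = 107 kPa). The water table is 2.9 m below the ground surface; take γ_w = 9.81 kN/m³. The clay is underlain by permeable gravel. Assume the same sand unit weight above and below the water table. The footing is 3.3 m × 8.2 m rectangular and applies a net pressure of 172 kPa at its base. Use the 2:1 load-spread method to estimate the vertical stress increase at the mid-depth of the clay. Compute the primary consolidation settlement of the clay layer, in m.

Mid-depth of clay below the ground surface: z = 3.9 + 5.8/2 = 6.8 m.
Total vertical stress at mid-clay: σ_v = 20.2×3.9 + 17.2×2.9 = 128.66 kPa.
Pore pressure: u = 9.81×(6.8 − 2.9) = 38.259 kPa.
Initial effective stress: σ'_0 = σ_v − u = 128.66 − 38.259 = 90.401 kPa.
Stress increase at mid-clay by the 2:1 spreading method:
Δσ = qBL/((B+z)(L+z)) = 172×3.3×8.2/((3.3+6.8)(8.2+6.8)) = 30.722 kPa
Final effective stress: σ'_f = 90.401 + 30.722 = 121.12 kPa.
σ'_f = 121.12 > σ'_p = 107 kPa, so the stress path crosses the preconsolidation pressure — recompression up to σ'_p, then virgin compression beyond:
S_c = H/(1+e₀)·[C_r·log₁₀(σ'_p/σ'_0) + C_c·log₁₀(σ'_f/σ'_p)]
    = 5.8/1.83 × [0.022×log₁₀(107/90.401) + 0.29×log₁₀(121.12/107)]
    = 3.1694 × [0.0016106 + 0.015611] = 0.05458 m

S_c ≈ 0.0546 m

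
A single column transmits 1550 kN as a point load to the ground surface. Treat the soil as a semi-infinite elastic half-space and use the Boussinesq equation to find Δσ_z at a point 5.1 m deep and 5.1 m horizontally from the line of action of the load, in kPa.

Δσ_z ≈ 5.03 kPa

Boussinesq vertical stress below a point load on an elastic half-space:
Δσ_z = 3P/(2πz²) · [1 + (r/z)²]^(−5/2)
r/z = 5.1/5.1 = 1; [1+(r/z)²]^(−5/2) = 0.17678.
Δσ_z = 3×1550/(2π×5.1²) × 0.17678 = 28.453 × 0.17678 = 5.03 kPa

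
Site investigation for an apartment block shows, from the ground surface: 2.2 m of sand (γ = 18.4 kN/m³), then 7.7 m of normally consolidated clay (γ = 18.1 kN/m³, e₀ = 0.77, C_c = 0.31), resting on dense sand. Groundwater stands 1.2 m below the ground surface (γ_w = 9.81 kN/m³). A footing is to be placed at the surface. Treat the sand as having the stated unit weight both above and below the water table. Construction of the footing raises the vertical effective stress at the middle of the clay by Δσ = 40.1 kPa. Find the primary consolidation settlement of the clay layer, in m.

Mid-depth of clay below the ground surface: z = 2.2 + 7.7/2 = 6.05 m.
Total vertical stress at mid-clay: σ_v = 18.4×2.2 + 18.1×3.85 = 110.16 kPa.
Pore pressure: u = 9.81×(6.05 − 1.2) = 47.578 kPa.
Initial effective stress: σ'_0 = σ_v − u = 110.16 − 47.578 = 62.582 kPa.
Final effective stress: σ'_f = σ'_0 + Δσ = 62.582 + 40.1 = 102.68 kPa.
Normally consolidated clay, so the full stress increment lies on the virgin compression line:
S_c = C_c·H/(1+e₀)·log₁₀(σ'_f/σ'_0) = 0.31×7.7/(1+0.77)×log₁₀(102.68/62.582)
    = 1.3486 × 0.21504 = 0.29 m

S_c ≈ 0.29 m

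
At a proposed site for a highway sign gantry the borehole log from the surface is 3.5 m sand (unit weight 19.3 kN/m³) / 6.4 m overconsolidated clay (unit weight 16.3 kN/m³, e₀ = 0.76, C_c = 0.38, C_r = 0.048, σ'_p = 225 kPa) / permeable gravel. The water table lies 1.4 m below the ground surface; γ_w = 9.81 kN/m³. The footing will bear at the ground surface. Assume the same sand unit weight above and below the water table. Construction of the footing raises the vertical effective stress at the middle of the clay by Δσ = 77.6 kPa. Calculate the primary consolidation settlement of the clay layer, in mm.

Mid-depth of clay below the ground surface: z = 3.5 + 6.4/2 = 6.7 m.
Total vertical stress at mid-clay: σ_v = 19.3×3.5 + 16.3×3.2 = 119.71 kPa.
Pore pressure: u = 9.81×(6.7 − 1.4) = 51.993 kPa.
Initial effective stress: σ'_0 = σ_v − u = 119.71 − 51.993 = 67.717 kPa.
Final effective stress: σ'_f = 67.717 + 77.6 = 145.32 kPa.
σ'_f = 145.32 ≤ σ'_p = 225 kPa, so the clay remains overconsolidated and only the recompression index applies:
S_c = C_r·H/(1+e₀)·log₁₀(σ'_f/σ'_0) = 0.048×6.4/1.76×log₁₀(145.32/67.717)
    = 0.17455 × 0.33163 = 0.05789 m

S_c ≈ 57.9 mm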